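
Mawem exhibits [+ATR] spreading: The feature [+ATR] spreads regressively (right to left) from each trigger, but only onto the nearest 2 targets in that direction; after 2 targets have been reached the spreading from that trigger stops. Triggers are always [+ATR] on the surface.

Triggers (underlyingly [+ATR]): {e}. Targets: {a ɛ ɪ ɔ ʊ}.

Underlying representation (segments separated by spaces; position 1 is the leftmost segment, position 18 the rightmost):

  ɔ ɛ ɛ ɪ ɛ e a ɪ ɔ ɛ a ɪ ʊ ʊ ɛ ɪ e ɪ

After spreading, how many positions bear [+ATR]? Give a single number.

6

From /e/ at 6 leftward: 5 /ɛ/ → [+ATR]; 4 /ɪ/ → [+ATR]; bound reached.
From /e/ at 17 leftward: 16 /ɪ/ → [+ATR]; 15 /ɛ/ → [+ATR]; bound reached.
Targets with no active source: positions 1 2 3 7 8 9 10 11 12 13 14 18 stay [-ATR].
[+ATR] positions on the surface: 4 5 6 15 16 17.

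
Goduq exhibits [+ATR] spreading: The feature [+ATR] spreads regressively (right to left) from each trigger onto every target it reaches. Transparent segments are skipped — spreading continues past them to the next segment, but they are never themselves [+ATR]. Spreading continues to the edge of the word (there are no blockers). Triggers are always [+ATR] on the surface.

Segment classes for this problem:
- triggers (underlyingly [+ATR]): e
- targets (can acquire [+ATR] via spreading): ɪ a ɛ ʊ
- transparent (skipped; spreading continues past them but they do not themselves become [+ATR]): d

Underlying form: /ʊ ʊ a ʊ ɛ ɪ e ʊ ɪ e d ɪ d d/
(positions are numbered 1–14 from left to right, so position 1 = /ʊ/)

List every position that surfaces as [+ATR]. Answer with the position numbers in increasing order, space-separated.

1 2 3 4 5 6 7 8 9 10

From /e/ at 7 leftward: 6 /ɪ/ → [+ATR]; 5 /ɛ/ → [+ATR]; 4 /ʊ/ → [+ATR]; 3 /a/ → [+ATR]; 2 /ʊ/ → [+ATR]; 1 /ʊ/ → [+ATR]; word edge.
From /e/ at 10 leftward: 9 /ɪ/ → [+ATR]; 8 /ʊ/ → [+ATR]; 7 /e/ is itself a trigger — this domain ends here.
Target with no active source: position 12 stays [-ATR].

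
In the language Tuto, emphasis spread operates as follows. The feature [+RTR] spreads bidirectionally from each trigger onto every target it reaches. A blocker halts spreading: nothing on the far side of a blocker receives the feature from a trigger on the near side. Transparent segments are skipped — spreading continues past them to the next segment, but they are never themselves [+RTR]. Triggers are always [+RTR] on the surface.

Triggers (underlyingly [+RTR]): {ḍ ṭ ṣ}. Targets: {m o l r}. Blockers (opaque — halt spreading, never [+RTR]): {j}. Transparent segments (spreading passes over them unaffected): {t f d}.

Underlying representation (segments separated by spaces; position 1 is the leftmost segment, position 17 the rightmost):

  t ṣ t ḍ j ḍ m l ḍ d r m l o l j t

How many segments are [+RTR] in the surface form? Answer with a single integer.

From /ṣ/ at 2 rightward: 3 /t/ transparent; 4 /ḍ/ is itself a trigger — this domain ends here.
From /ṣ/ at 2 leftward: 1 /t/ transparent; word edge.
From /ḍ/ at 4 rightward: 5 /j/ blocks.
From /ḍ/ at 4 leftward: 3 /t/ transparent; 2 /ṣ/ is itself a trigger — this domain ends here.
From /ḍ/ at 6 rightward: 7 /m/ → [+RTR]; 8 /l/ → [+RTR]; 9 /ḍ/ is itself a trigger — this domain ends here.
From /ḍ/ at 6 leftward: 5 /j/ blocks.
From /ḍ/ at 9 rightward: 10 /d/ transparent; 11 /r/ → [+RTR]; 12 /m/ → [+RTR]; 13 /l/ → [+RTR]; 14 /o/ → [+RTR]; 15 /l/ → [+RTR]; 16 /j/ blocks.
From /ḍ/ at 9 leftward: 8 /l/ → [+RTR]; 7 /m/ → [+RTR]; 6 /ḍ/ is itself a trigger — this domain ends here.
[+RTR] positions on the surface: 2 4 6 7 8 9 11 12 13 14 15.

11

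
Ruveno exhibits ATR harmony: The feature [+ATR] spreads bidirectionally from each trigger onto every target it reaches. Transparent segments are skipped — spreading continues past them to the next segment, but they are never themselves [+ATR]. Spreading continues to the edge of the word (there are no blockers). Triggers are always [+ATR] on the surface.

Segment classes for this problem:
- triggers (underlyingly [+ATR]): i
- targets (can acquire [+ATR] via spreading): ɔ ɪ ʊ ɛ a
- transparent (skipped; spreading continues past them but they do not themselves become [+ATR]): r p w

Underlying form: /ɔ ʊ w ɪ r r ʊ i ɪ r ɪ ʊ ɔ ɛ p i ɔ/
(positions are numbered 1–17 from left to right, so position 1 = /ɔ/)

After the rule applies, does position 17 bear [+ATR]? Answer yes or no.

yes

From /i/ at 8 rightward: 9 /ɪ/ → [+ATR]; 10 /r/ transparent; 11 /ɪ/ → [+ATR]; 12 /ʊ/ → [+ATR]; 13 /ɔ/ → [+ATR]; 14 /ɛ/ → [+ATR]; 15 /p/ transparent; 16 /i/ is itself a trigger — this domain ends here.
From /i/ at 8 leftward: 7 /ʊ/ → [+ATR]; 6 /r/ transparent; 5 /r/ transparent; 4 /ɪ/ → [+ATR]; 3 /w/ transparent; 2 /ʊ/ → [+ATR]; 1 /ɔ/ → [+ATR]; word edge.
From /i/ at 16 rightward: 17 /ɔ/ → [+ATR]; word edge.
From /i/ at 16 leftward: 15 /p/ transparent; 14 /ɛ/ → [+ATR]; 13 /ɔ/ → [+ATR]; 12 /ʊ/ → [+ATR]; 11 /ɪ/ → [+ATR]; 10 /r/ transparent; 9 /ɪ/ → [+ATR]; 8 /i/ is itself a trigger — this domain ends here.
[+ATR] positions on the surface: 1 2 4 7 8 9 11 12 13 14 16 17.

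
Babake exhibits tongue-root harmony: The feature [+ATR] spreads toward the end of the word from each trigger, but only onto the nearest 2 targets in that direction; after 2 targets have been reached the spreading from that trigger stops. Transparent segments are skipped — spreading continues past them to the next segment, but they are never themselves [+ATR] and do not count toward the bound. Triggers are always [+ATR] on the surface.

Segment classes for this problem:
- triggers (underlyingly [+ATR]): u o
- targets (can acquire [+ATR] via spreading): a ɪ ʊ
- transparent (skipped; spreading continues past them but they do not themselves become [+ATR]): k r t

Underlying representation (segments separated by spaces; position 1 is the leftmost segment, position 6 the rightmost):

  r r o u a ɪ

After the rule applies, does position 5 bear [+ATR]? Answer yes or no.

From /o/ at 3 rightward: 4 /u/ is itself a trigger — this domain ends here.
From /u/ at 4 rightward: 5 /a/ → [+ATR]; 6 /ɪ/ → [+ATR]; bound reached.
[+ATR] positions on the surface: 3 4 5 6.

yes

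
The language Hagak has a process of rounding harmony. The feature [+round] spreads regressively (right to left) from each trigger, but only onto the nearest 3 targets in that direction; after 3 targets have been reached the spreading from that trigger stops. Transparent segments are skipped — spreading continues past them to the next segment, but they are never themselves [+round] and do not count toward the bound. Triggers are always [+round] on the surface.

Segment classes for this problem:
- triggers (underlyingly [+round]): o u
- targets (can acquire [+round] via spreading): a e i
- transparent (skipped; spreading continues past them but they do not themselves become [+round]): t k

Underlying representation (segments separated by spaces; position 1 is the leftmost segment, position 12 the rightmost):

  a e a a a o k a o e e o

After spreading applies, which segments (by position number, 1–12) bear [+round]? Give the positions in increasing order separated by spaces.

3 4 5 6 8 9 10 11 12

From /o/ at 6 leftward: 5 /a/ → [+round]; 4 /a/ → [+round]; 3 /a/ → [+round]; bound reached.
From /o/ at 9 leftward: 8 /a/ → [+round]; 7 /k/ transparent; 6 /o/ is itself a trigger — this domain ends here.
From /o/ at 12 leftward: 11 /e/ → [+round]; 10 /e/ → [+round]; 9 /o/ is itself a trigger — this domain ends here.
Targets with no active source: positions 1 2 stay [-round].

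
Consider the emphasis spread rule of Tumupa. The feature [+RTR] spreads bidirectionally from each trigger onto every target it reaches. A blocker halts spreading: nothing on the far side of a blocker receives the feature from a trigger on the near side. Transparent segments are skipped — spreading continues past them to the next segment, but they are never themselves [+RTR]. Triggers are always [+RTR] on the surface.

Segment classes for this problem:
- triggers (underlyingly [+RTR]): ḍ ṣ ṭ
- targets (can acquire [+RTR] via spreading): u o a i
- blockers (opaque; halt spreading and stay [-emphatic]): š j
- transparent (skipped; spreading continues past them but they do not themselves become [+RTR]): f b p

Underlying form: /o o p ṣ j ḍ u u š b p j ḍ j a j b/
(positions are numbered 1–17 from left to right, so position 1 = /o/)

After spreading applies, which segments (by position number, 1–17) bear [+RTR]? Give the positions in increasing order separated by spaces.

From /ṣ/ at 4 rightward: 5 /j/ blocks.
From /ṣ/ at 4 leftward: 3 /p/ transparent; 2 /o/ → [+RTR]; 1 /o/ → [+RTR]; word edge.
From /ḍ/ at 6 rightward: 7 /u/ → [+RTR]; 8 /u/ → [+RTR]; 9 /š/ blocks.
From /ḍ/ at 6 leftward: 5 /j/ blocks.
From /ḍ/ at 13 rightward: 14 /j/ blocks.
From /ḍ/ at 13 leftward: 12 /j/ blocks.
Target with no active source: position 15 stays [-emphatic].

1 2 4 6 7 8 13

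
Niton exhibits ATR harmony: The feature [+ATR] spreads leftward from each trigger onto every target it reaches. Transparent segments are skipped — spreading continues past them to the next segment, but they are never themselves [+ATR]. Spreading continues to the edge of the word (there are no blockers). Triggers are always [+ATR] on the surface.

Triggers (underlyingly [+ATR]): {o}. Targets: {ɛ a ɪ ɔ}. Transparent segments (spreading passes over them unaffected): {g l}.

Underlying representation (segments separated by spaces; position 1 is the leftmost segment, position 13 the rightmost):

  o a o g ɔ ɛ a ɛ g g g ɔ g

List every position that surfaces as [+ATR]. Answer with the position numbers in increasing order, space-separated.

From /o/ at 1 leftward: word edge.
From /o/ at 3 leftward: 2 /a/ → [+ATR]; 1 /o/ is itself a trigger — this domain ends here.
Targets with no active source: positions 5 6 7 8 12 stay [-ATR].

1 2 3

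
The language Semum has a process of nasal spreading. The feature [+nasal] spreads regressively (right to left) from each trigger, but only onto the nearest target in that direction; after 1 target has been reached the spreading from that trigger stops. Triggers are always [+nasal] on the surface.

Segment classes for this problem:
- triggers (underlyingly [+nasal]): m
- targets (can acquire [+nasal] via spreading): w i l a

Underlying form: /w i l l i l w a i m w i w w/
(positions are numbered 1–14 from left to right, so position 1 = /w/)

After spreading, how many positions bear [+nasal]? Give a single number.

2

From /m/ at 10 leftward: 9 /i/ → [+nasal]; bound reached.
Targets with no active source: positions 1 2 3 4 5 6 7 8 11 12 13 14 stay [-nasal].
[+nasal] positions on the surface: 9 10.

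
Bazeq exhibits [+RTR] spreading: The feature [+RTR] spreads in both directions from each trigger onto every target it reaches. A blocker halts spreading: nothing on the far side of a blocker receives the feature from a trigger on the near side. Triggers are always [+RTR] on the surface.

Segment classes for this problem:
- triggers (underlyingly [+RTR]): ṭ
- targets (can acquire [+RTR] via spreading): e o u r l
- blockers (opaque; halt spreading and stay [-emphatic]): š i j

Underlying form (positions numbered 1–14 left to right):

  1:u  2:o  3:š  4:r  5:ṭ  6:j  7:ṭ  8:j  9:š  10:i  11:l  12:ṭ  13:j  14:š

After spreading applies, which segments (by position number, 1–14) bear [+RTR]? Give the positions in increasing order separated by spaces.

From /ṭ/ at 5 rightward: 6 /j/ blocks.
From /ṭ/ at 5 leftward: 4 /r/ → [+RTR]; 3 /š/ blocks.
From /ṭ/ at 7 rightward: 8 /j/ blocks.
From /ṭ/ at 7 leftward: 6 /j/ blocks.
From /ṭ/ at 12 rightward: 13 /j/ blocks.
From /ṭ/ at 12 leftward: 11 /l/ → [+RTR]; 10 /i/ blocks.
Targets with no active source: positions 1 2 stay [-emphatic].

4 5 7 11 12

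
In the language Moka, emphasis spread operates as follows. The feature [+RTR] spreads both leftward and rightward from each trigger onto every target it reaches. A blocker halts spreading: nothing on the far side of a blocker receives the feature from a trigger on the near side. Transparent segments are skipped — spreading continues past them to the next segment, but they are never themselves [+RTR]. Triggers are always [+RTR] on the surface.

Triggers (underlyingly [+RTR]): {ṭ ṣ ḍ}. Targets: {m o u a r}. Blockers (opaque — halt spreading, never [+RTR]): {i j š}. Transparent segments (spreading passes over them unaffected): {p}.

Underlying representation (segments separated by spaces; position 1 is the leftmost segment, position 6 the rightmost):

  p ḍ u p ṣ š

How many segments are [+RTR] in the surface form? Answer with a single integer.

3

From /ḍ/ at 2 rightward: 3 /u/ → [+RTR]; 4 /p/ transparent; 5 /ṣ/ is itself a trigger — this domain ends here.
From /ḍ/ at 2 leftward: 1 /p/ transparent; word edge.
From /ṣ/ at 5 rightward: 6 /š/ blocks.
From /ṣ/ at 5 leftward: 4 /p/ transparent; 3 /u/ → [+RTR]; 2 /ḍ/ is itself a trigger — this domain ends here.
[+RTR] positions on the surface: 2 3 5.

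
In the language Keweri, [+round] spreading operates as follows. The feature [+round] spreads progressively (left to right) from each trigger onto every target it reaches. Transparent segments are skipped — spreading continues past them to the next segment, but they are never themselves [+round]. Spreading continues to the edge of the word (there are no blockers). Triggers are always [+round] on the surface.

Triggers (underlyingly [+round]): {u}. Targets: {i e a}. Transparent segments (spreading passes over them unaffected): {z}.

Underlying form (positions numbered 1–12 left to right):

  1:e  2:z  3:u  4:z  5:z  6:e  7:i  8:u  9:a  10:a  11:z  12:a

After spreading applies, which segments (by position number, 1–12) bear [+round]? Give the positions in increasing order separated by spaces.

From /u/ at 3 rightward: 4 /z/ transparent; 5 /z/ transparent; 6 /e/ → [+round]; 7 /i/ → [+round]; 8 /u/ is itself a trigger — this domain ends here.
From /u/ at 8 rightward: 9 /a/ → [+round]; 10 /a/ → [+round]; 11 /z/ transparent; 12 /a/ → [+round]; word edge.
Target with no active source: position 1 stays [-round].

3 6 7 8 9 10 12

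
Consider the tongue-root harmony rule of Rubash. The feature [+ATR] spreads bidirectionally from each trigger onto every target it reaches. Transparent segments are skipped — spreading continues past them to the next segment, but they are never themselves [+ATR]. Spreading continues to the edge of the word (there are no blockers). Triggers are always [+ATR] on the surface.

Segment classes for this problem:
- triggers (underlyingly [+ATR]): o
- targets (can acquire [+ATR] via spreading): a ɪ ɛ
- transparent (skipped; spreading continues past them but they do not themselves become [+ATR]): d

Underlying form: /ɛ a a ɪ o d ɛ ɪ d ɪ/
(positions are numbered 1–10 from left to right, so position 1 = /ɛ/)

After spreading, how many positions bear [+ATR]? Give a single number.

From /o/ at 5 rightward: 6 /d/ transparent; 7 /ɛ/ → [+ATR]; 8 /ɪ/ → [+ATR]; 9 /d/ transparent; 10 /ɪ/ → [+ATR]; word edge.
From /o/ at 5 leftward: 4 /ɪ/ → [+ATR]; 3 /a/ → [+ATR]; 2 /a/ → [+ATR]; 1 /ɛ/ → [+ATR]; word edge.
[+ATR] positions on the surface: 1 2 3 4 5 7 8 10.

8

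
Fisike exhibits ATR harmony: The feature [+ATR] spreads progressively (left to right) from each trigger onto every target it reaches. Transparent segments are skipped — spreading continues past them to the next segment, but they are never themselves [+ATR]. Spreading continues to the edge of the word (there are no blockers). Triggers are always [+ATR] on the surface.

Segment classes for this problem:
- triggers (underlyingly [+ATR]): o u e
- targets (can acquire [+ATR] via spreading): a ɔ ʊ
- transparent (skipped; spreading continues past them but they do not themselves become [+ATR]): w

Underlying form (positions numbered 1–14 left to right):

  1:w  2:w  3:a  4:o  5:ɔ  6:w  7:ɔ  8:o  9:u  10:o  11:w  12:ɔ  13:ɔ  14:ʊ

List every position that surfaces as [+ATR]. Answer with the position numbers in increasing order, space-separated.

From /o/ at 4 rightward: 5 /ɔ/ → [+ATR]; 6 /w/ transparent; 7 /ɔ/ → [+ATR]; 8 /o/ is itself a trigger — this domain ends here.
From /o/ at 8 rightward: 9 /u/ is itself a trigger — this domain ends here.
From /u/ at 9 rightward: 10 /o/ is itself a trigger — this domain ends here.
From /o/ at 10 rightward: 11 /w/ transparent; 12 /ɔ/ → [+ATR]; 13 /ɔ/ → [+ATR]; 14 /ʊ/ → [+ATR]; word edge.
Target with no active source: position 3 stays [-ATR].

4 5 7 8 9 10 12 13 14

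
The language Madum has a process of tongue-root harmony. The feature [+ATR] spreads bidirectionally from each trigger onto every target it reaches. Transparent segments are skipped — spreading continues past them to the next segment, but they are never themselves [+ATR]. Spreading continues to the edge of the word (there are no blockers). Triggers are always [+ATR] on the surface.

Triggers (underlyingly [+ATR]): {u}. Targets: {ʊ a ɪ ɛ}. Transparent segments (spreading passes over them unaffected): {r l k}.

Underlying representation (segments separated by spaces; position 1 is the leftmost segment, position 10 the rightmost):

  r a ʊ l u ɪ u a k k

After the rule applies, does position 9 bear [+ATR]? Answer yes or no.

From /u/ at 5 rightward: 6 /ɪ/ → [+ATR]; 7 /u/ is itself a trigger — this domain ends here.
From /u/ at 5 leftward: 4 /l/ transparent; 3 /ʊ/ → [+ATR]; 2 /a/ → [+ATR]; 1 /r/ transparent; word edge.
From /u/ at 7 rightward: 8 /a/ → [+ATR]; 9 /k/ transparent; 10 /k/ transparent; word edge.
From /u/ at 7 leftward: 6 /ɪ/ → [+ATR]; 5 /u/ is itself a trigger — this domain ends here.
[+ATR] positions on the surface: 2 3 5 6 7 8.

no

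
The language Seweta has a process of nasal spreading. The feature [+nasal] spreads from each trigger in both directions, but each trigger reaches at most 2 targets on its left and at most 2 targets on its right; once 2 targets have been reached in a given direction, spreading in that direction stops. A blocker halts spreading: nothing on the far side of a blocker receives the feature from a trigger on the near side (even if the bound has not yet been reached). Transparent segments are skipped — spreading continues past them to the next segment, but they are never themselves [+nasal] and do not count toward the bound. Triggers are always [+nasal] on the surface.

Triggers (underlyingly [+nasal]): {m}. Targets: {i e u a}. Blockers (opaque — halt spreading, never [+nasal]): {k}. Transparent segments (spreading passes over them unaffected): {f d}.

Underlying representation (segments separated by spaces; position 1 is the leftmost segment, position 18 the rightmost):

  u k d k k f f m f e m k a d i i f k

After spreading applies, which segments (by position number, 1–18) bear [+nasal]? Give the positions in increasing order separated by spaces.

8 10 11

From /m/ at 8 rightward: 9 /f/ transparent; 10 /e/ → [+nasal]; 11 /m/ is itself a trigger — this domain ends here.
From /m/ at 8 leftward: 7 /f/ transparent; 6 /f/ transparent; 5 /k/ blocks.
From /m/ at 11 rightward: 12 /k/ blocks.
From /m/ at 11 leftward: 10 /e/ → [+nasal]; 9 /f/ transparent; 8 /m/ is itself a trigger — this domain ends here.
Targets with no active source: positions 1 13 15 16 stay [-nasal].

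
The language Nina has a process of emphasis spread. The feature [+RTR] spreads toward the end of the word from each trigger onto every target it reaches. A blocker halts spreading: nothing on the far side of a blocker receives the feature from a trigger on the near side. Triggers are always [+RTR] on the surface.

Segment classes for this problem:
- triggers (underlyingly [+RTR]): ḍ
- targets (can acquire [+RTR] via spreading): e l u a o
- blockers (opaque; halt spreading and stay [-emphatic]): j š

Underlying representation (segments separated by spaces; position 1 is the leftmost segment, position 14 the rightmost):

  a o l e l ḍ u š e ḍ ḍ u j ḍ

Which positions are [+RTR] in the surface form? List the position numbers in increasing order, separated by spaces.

From /ḍ/ at 6 rightward: 7 /u/ → [+RTR]; 8 /š/ blocks.
From /ḍ/ at 10 rightward: 11 /ḍ/ is itself a trigger — this domain ends here.
From /ḍ/ at 11 rightward: 12 /u/ → [+RTR]; 13 /j/ blocks.
From /ḍ/ at 14 rightward: word edge.
Targets with no active source: positions 1 2 3 4 5 9 stay [-emphatic].

6 7 10 11 12 14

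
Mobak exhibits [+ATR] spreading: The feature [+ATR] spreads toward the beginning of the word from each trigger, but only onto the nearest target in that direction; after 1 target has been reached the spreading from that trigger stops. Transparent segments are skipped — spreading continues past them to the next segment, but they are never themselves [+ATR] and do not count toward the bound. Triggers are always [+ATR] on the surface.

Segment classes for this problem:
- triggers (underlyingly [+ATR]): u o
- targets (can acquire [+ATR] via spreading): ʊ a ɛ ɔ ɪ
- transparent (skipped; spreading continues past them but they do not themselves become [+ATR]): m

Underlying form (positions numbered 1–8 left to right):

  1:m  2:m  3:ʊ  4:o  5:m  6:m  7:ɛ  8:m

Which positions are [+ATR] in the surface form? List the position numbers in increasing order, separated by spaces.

From /o/ at 4 leftward: 3 /ʊ/ → [+ATR]; bound reached.
Target with no active source: position 7 stays [-ATR].

3 4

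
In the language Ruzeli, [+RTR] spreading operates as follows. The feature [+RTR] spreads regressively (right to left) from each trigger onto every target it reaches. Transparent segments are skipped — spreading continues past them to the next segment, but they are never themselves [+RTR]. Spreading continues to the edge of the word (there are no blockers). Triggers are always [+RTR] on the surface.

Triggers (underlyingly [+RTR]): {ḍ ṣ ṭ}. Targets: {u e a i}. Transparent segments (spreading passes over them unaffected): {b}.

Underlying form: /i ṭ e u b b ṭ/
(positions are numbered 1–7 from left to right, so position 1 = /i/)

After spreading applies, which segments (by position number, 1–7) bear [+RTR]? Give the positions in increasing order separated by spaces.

From /ṭ/ at 2 leftward: 1 /i/ → [+RTR]; word edge.
From /ṭ/ at 7 leftward: 6 /b/ transparent; 5 /b/ transparent; 4 /u/ → [+RTR]; 3 /e/ → [+RTR]; 2 /ṭ/ is itself a trigger — this domain ends here.

1 2 3 4 7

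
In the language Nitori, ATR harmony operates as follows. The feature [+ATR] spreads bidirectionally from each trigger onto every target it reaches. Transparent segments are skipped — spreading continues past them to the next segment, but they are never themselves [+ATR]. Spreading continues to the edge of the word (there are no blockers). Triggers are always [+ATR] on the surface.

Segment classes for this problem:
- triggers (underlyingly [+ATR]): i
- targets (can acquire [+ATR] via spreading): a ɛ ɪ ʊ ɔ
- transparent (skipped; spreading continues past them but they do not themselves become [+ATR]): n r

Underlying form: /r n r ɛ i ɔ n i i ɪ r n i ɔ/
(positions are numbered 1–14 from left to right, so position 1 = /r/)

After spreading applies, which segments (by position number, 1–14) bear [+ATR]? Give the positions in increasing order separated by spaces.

From /i/ at 5 rightward: 6 /ɔ/ → [+ATR]; 7 /n/ transparent; 8 /i/ is itself a trigger — this domain ends here.
From /i/ at 5 leftward: 4 /ɛ/ → [+ATR]; 3 /r/ transparent; 2 /n/ transparent; 1 /r/ transparent; word edge.
From /i/ at 8 rightward: 9 /i/ is itself a trigger — this domain ends here.
From /i/ at 8 leftward: 7 /n/ transparent; 6 /ɔ/ → [+ATR]; 5 /i/ is itself a trigger — this domain ends here.
From /i/ at 9 rightward: 10 /ɪ/ → [+ATR]; 11 /r/ transparent; 12 /n/ transparent; 13 /i/ is itself a trigger — this domain ends here.
From /i/ at 9 leftward: 8 /i/ is itself a trigger — this domain ends here.
From /i/ at 13 rightward: 14 /ɔ/ → [+ATR]; word edge.
From /i/ at 13 leftward: 12 /n/ transparent; 11 /r/ transparent; 10 /ɪ/ → [+ATR]; 9 /i/ is itself a trigger — this domain ends here.

4 5 6 8 9 10 13 14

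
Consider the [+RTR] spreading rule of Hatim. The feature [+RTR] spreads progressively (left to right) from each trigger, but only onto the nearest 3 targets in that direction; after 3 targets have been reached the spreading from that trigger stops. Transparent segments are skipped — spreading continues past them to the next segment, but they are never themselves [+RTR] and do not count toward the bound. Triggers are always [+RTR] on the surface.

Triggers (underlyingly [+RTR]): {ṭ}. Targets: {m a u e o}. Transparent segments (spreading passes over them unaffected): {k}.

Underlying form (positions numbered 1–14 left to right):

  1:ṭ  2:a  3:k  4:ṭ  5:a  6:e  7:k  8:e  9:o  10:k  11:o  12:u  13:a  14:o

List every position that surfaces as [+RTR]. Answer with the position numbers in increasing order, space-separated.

From /ṭ/ at 1 rightward: 2 /a/ → [+RTR]; 3 /k/ transparent; 4 /ṭ/ is itself a trigger — this domain ends here.
From /ṭ/ at 4 rightward: 5 /a/ → [+RTR]; 6 /e/ → [+RTR]; 7 /k/ transparent; 8 /e/ → [+RTR]; bound reached.
Targets with no active source: positions 9 11 12 13 14 stay [-emphatic].

1 2 4 5 6 8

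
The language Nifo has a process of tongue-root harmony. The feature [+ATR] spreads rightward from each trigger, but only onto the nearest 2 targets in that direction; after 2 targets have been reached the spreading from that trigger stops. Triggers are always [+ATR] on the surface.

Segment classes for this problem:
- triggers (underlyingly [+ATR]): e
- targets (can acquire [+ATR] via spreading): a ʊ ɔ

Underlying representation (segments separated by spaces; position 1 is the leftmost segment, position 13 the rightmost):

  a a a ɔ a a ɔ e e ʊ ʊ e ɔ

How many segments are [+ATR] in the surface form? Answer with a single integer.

From /e/ at 8 rightward: 9 /e/ is itself a trigger — this domain ends here.
From /e/ at 9 rightward: 10 /ʊ/ → [+ATR]; 11 /ʊ/ → [+ATR]; bound reached.
From /e/ at 12 rightward: 13 /ɔ/ → [+ATR]; word edge.
Targets with no active source: positions 1 2 3 4 5 6 7 stay [-ATR].
[+ATR] positions on the surface: 8 9 10 11 12 13.

6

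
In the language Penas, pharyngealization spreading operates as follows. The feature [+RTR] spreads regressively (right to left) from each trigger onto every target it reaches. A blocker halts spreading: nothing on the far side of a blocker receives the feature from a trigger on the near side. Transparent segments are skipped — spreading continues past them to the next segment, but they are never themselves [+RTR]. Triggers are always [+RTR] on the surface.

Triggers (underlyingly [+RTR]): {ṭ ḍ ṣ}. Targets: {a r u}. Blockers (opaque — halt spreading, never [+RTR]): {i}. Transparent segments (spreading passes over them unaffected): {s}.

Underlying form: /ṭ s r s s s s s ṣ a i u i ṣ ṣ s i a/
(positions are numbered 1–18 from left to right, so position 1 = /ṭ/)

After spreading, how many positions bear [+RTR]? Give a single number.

From /ṭ/ at 1 leftward: word edge.
From /ṣ/ at 9 leftward: 8 /s/ transparent; 7 /s/ transparent; 6 /s/ transparent; 5 /s/ transparent; 4 /s/ transparent; 3 /r/ → [+RTR]; 2 /s/ transparent; 1 /ṭ/ is itself a trigger — this domain ends here.
From /ṣ/ at 14 leftward: 13 /i/ blocks.
From /ṣ/ at 15 leftward: 14 /ṣ/ is itself a trigger — this domain ends here.
Targets with no active source: positions 10 12 18 stay [-emphatic].
[+RTR] positions on the surface: 1 3 9 14 15.

5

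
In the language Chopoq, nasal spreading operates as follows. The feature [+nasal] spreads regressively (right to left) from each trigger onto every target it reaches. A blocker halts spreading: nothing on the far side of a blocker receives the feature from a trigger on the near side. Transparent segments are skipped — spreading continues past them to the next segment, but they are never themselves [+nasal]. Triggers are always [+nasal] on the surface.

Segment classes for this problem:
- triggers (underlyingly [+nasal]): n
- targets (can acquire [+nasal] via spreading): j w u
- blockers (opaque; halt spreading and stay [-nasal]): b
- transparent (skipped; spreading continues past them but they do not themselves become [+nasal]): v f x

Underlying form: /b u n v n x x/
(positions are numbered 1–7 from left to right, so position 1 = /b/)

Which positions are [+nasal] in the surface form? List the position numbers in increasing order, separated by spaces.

2 3 5

From /n/ at 3 leftward: 2 /u/ → [+nasal]; 1 /b/ blocks.
From /n/ at 5 leftward: 4 /v/ transparent; 3 /n/ is itself a trigger — this domain ends here.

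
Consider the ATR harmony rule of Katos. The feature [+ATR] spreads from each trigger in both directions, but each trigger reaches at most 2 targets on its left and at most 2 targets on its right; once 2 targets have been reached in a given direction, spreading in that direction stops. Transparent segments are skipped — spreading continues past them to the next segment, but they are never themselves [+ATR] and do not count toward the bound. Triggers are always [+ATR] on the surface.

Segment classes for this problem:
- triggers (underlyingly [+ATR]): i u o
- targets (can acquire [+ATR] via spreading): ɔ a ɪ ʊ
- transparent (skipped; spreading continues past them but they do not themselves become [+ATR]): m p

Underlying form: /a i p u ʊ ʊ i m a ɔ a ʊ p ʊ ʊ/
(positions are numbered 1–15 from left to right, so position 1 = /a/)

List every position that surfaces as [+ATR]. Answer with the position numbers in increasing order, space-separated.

1 2 4 5 6 7 9 10

From /i/ at 2 rightward: 3 /p/ transparent; 4 /u/ is itself a trigger — this domain ends here.
From /i/ at 2 leftward: 1 /a/ → [+ATR]; word edge.
From /u/ at 4 rightward: 5 /ʊ/ → [+ATR]; 6 /ʊ/ → [+ATR]; bound reached.
From /u/ at 4 leftward: 3 /p/ transparent; 2 /i/ is itself a trigger — this domain ends here.
From /i/ at 7 rightward: 8 /m/ transparent; 9 /a/ → [+ATR]; 10 /ɔ/ → [+ATR]; bound reached.
From /i/ at 7 leftward: 6 /ʊ/ → [+ATR]; 5 /ʊ/ → [+ATR]; bound reached.
Targets with no active source: positions 11 12 14 15 stay [-ATR].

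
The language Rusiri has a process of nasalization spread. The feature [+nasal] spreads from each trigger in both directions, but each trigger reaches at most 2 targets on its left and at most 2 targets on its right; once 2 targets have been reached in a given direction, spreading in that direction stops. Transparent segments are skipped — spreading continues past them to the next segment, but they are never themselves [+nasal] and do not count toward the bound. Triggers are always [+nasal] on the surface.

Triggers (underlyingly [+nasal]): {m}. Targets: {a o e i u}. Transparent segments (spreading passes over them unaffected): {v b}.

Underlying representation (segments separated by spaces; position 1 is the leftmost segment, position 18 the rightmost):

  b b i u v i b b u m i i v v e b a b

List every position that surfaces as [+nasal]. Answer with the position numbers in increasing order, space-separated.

From /m/ at 10 rightward: 11 /i/ → [+nasal]; 12 /i/ → [+nasal]; bound reached.
From /m/ at 10 leftward: 9 /u/ → [+nasal]; 8 /b/ transparent; 7 /b/ transparent; 6 /i/ → [+nasal]; bound reached.
Targets with no active source: positions 3 4 15 17 stay [-nasal].

6 9 10 11 12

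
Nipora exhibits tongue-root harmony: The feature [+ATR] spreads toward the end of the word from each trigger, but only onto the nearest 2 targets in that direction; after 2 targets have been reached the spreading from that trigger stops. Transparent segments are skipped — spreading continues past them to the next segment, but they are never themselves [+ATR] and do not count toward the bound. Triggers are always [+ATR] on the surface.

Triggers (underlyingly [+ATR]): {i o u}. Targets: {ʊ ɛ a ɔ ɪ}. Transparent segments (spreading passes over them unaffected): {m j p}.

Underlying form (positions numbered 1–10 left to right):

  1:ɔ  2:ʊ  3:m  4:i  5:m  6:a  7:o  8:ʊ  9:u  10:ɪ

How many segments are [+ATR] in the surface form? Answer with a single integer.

From /i/ at 4 rightward: 5 /m/ transparent; 6 /a/ → [+ATR]; 7 /o/ is itself a trigger — this domain ends here.
From /o/ at 7 rightward: 8 /ʊ/ → [+ATR]; 9 /u/ is itself a trigger — this domain ends here.
From /u/ at 9 rightward: 10 /ɪ/ → [+ATR]; word edge.
Targets with no active source: positions 1 2 stay [-ATR].
[+ATR] positions on the surface: 4 6 7 8 9 10.

6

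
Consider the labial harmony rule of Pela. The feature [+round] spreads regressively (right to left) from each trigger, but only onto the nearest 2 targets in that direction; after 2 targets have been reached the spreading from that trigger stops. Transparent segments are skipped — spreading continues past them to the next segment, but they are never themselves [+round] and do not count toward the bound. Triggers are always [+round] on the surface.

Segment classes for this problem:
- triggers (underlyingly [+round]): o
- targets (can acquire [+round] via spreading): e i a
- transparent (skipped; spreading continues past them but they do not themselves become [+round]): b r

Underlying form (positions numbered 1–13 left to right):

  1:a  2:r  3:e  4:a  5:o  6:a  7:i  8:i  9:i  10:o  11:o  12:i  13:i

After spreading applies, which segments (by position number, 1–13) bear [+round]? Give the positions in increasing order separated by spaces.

From /o/ at 5 leftward: 4 /a/ → [+round]; 3 /e/ → [+round]; bound reached.
From /o/ at 10 leftward: 9 /i/ → [+round]; 8 /i/ → [+round]; bound reached.
From /o/ at 11 leftward: 10 /o/ is itself a trigger — this domain ends here.
Targets with no active source: positions 1 6 7 12 13 stay [-round].

3 4 5 8 9 10 11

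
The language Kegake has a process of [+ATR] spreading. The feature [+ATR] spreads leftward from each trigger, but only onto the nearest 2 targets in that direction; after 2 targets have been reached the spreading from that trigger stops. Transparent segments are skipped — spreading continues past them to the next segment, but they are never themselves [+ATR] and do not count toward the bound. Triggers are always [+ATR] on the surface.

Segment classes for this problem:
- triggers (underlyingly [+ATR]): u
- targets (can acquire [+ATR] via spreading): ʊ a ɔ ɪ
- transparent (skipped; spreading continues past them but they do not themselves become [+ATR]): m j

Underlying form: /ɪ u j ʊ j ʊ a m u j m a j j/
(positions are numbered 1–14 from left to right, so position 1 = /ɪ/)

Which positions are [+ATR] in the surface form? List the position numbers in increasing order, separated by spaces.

From /u/ at 2 leftward: 1 /ɪ/ → [+ATR]; word edge.
From /u/ at 9 leftward: 8 /m/ transparent; 7 /a/ → [+ATR]; 6 /ʊ/ → [+ATR]; bound reached.
Targets with no active source: positions 4 12 stay [-ATR].

1 2 6 7 9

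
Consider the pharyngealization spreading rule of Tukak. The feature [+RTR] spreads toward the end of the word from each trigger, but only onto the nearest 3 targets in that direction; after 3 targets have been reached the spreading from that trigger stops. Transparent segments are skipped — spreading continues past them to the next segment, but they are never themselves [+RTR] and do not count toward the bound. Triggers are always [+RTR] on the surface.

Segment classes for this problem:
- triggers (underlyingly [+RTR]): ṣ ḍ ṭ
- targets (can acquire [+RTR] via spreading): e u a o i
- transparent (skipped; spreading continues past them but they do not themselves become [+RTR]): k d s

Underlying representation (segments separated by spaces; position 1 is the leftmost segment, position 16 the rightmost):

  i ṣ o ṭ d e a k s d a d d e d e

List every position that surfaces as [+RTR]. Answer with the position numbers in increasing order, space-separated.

From /ṣ/ at 2 rightward: 3 /o/ → [+RTR]; 4 /ṭ/ is itself a trigger — this domain ends here.
From /ṭ/ at 4 rightward: 5 /d/ transparent; 6 /e/ → [+RTR]; 7 /a/ → [+RTR]; 8 /k/ transparent; 9 /s/ transparent; 10 /d/ transparent; 11 /a/ → [+RTR]; bound reached.
Targets with no active source: positions 1 14 16 stay [-emphatic].

2 3 4 6 7 11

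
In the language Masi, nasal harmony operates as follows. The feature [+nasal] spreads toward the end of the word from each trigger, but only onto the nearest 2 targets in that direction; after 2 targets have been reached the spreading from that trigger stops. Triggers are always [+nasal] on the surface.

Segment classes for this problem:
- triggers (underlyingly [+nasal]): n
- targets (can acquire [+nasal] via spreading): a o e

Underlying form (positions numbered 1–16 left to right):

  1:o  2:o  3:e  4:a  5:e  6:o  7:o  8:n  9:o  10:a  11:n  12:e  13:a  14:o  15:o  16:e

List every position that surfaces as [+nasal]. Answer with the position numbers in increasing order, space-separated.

From /n/ at 8 rightward: 9 /o/ → [+nasal]; 10 /a/ → [+nasal]; bound reached.
From /n/ at 11 rightward: 12 /e/ → [+nasal]; 13 /a/ → [+nasal]; bound reached.
Targets with no active source: positions 1 2 3 4 5 6 7 14 15 16 stay [-nasal].

8 9 10 11 12 13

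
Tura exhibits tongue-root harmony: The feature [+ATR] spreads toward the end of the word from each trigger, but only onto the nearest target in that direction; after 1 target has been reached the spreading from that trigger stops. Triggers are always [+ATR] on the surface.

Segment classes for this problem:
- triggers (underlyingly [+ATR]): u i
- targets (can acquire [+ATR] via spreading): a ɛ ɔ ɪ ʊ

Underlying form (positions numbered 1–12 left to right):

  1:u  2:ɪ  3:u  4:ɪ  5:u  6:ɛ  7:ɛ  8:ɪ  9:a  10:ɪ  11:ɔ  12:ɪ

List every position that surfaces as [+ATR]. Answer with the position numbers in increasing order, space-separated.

From /u/ at 1 rightward: 2 /ɪ/ → [+ATR]; bound reached.
From /u/ at 3 rightward: 4 /ɪ/ → [+ATR]; bound reached.
From /u/ at 5 rightward: 6 /ɛ/ → [+ATR]; bound reached.
Targets with no active source: positions 7 8 9 10 11 12 stay [-ATR].

1 2 3 4 5 6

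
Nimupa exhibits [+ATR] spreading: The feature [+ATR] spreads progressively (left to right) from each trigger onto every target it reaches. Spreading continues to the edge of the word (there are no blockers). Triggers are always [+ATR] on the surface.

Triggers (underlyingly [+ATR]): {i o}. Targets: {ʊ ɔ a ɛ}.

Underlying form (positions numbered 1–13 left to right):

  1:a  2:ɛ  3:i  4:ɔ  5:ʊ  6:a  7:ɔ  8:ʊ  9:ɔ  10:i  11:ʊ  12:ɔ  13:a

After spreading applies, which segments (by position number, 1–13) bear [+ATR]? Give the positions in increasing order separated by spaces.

3 4 5 6 7 8 9 10 11 12 13

From /i/ at 3 rightward: 4 /ɔ/ → [+ATR]; 5 /ʊ/ → [+ATR]; 6 /a/ → [+ATR]; 7 /ɔ/ → [+ATR]; 8 /ʊ/ → [+ATR]; 9 /ɔ/ → [+ATR]; 10 /i/ is itself a trigger — this domain ends here.
From /i/ at 10 rightward: 11 /ʊ/ → [+ATR]; 12 /ɔ/ → [+ATR]; 13 /a/ → [+ATR]; word edge.
Targets with no active source: positions 1 2 stay [-ATR].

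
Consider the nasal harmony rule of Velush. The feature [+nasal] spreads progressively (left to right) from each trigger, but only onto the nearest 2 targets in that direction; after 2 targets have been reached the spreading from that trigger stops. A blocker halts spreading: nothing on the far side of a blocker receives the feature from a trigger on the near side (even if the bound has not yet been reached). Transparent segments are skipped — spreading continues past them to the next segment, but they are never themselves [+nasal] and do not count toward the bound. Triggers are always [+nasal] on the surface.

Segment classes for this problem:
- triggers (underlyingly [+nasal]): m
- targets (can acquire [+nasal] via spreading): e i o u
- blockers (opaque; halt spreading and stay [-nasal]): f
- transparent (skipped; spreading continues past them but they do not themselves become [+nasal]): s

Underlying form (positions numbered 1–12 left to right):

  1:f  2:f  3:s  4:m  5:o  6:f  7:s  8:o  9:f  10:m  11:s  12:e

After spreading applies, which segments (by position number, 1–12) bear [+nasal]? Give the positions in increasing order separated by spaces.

4 5 10 12

From /m/ at 4 rightward: 5 /o/ → [+nasal]; 6 /f/ blocks.
From /m/ at 10 rightward: 11 /s/ transparent; 12 /e/ → [+nasal]; word edge.
Target with no active source: position 8 stays [-nasal].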